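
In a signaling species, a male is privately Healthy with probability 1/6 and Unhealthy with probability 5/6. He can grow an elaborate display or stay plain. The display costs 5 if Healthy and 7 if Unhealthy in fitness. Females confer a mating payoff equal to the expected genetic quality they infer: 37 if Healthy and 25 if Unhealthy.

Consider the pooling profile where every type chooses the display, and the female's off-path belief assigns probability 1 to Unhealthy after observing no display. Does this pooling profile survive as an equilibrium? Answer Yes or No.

On path, the female holds the prior and pays 1/6·37 + 5/6·25 = 27. Off path (no display), believing Unhealthy, it pays 25.
Healthy: the display nets 27 − 5 = 22; no display nets 25. Healthy would deviate.
Unhealthy: the display nets 27 − 7 = 20; no display nets 25. Unhealthy would deviate.
A type deviates, so pooling fails.

No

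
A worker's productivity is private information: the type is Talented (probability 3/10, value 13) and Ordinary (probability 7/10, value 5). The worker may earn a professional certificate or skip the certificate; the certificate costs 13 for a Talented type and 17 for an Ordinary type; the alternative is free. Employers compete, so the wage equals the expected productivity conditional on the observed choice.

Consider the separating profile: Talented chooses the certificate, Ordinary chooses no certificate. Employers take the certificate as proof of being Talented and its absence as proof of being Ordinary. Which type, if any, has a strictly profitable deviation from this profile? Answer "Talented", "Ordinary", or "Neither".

Talented

The certificate pays 13; no certificate pays 5.
Talented: assigned the certificate, nets 13 − 13 = 0; deviating to no certificate nets 5.
Ordinary: assigned no certificate, nets 5; deviating to the certificate nets 13 − 17 = -4.
The Talented type gains 5 by deviating.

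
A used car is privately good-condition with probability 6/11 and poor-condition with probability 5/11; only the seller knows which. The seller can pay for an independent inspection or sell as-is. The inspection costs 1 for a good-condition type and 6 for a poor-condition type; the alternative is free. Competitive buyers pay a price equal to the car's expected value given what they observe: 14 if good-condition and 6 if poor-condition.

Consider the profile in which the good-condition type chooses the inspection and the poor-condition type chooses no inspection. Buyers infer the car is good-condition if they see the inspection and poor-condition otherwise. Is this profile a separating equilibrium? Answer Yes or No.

No

Under these beliefs, the inspection earns price 14 and no inspection earns price 6.
good-condition: the inspection nets 14 − 1 = 13; no inspection nets 6. good-condition prefers the inspection.
poor-condition: the inspection nets 14 − 6 = 8; no inspection nets 6. poor-condition would deviate to the inspection.
poor-condition has a profitable deviation, so the profile is not an equilibrium.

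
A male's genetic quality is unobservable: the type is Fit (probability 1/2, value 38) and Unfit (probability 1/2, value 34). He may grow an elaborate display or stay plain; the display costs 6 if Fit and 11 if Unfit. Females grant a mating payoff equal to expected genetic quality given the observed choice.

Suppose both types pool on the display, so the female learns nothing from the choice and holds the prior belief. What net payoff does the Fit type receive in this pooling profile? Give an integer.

Pooled mating payoff = 1/2·38 + 1/2·34 = 36.
Fit pays cost 6 for the display, so net payoff = 36 − 6 = 30.

30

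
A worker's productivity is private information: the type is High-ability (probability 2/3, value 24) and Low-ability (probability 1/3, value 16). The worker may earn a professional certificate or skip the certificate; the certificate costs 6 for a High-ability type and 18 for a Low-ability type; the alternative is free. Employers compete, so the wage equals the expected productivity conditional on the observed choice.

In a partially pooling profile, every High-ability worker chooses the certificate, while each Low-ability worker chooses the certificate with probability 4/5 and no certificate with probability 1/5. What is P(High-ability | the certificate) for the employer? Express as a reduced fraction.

5/7

P(the certificate) = (2/3)·1 + (1/3)·(4/5) = 14/15.
By Bayes' rule, P(High-ability | the certificate) = (2/3) / (14/15) = 5/7.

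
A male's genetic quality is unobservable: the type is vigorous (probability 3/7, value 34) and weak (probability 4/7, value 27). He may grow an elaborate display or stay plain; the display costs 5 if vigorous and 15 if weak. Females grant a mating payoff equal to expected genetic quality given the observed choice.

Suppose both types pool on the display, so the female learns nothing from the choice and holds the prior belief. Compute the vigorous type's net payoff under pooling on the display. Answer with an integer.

25

Pooled mating payoff = 3/7·34 + 4/7·27 = 30.
vigorous pays cost 5 for the display, so net payoff = 30 − 5 = 25.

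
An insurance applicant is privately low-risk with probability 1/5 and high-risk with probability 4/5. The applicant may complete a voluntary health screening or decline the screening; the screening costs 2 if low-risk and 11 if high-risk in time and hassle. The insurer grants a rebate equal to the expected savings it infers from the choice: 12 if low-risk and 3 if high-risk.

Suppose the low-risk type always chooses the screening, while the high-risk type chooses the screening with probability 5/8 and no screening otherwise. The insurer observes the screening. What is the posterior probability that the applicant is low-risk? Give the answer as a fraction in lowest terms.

P(the screening) = (1/5)·1 + (4/5)·(5/8) = 7/10.
By Bayes' rule, P(low-risk | the screening) = (1/5) / (7/10) = 2/7.

2/7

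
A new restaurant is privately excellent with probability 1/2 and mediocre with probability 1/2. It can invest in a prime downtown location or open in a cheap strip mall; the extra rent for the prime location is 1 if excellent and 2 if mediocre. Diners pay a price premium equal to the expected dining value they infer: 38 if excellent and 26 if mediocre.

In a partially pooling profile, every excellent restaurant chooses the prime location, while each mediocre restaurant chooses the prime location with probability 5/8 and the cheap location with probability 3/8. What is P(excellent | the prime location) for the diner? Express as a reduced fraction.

8/13

P(the prime location) = (1/2)·1 + (1/2)·(5/8) = 13/16.
By Bayes' rule, P(excellent | the prime location) = (1/2) / (13/16) = 8/13.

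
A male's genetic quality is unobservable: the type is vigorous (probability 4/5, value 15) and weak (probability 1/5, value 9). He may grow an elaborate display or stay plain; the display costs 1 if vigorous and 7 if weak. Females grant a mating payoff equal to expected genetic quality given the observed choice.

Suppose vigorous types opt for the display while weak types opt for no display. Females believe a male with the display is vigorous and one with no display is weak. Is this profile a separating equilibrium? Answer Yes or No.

Under these beliefs, the display earns mating payoff 15 and no display earns mating payoff 9.
vigorous: the display nets 15 − 1 = 14; no display nets 9. vigorous prefers the display.
weak: the display nets 15 − 7 = 8; no display nets 9. weak prefers no display.
Neither type deviates, so the separating profile is an equilibrium.

Yes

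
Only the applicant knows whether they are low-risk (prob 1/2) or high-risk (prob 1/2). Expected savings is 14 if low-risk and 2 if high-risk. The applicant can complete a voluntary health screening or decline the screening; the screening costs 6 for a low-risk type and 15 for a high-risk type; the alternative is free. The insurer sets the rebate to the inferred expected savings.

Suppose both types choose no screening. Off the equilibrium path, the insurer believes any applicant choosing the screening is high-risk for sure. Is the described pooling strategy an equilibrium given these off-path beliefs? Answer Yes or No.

Yes

On path, the insurer holds the prior and pays 1/2·14 + 1/2·2 = 8. Off path (the screening), believing high-risk, it pays 2.
low-risk: no screening nets 8; the screening nets 2 − 6 = -4. low-risk stays.
high-risk: no screening nets 8; the screening nets 2 − 15 = -13. high-risk stays.
No type deviates, so pooling is sustained.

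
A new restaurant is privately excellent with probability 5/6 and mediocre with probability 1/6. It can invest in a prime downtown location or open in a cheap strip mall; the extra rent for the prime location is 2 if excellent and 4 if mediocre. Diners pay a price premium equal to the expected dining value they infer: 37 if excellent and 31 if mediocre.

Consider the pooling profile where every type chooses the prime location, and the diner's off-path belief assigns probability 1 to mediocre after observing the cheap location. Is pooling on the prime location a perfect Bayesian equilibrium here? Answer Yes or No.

Yes

On path, the diner holds the prior and pays 5/6·37 + 1/6·31 = 36. Off path (the cheap location), believing mediocre, it pays 31.
excellent: the prime location nets 36 − 2 = 34; the cheap location nets 31. excellent stays.
mediocre: the prime location nets 36 − 4 = 32; the cheap location nets 31. mediocre stays.
No type deviates, so pooling is sustained.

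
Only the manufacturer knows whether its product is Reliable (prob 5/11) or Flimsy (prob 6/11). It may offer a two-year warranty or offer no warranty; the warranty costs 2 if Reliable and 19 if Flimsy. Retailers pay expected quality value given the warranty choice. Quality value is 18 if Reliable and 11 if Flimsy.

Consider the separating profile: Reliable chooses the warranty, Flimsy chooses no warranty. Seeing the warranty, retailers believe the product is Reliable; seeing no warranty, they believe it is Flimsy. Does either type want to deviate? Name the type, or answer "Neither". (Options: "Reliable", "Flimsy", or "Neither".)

Neither

The warranty pays 18; no warranty pays 11.
Reliable: assigned the warranty, nets 18 − 2 = 16; deviating to no warranty nets 11.
Flimsy: assigned no warranty, nets 11; deviating to the warranty nets 18 − 19 = -1.
Both types strictly prefer their assigned action; no profitable deviation.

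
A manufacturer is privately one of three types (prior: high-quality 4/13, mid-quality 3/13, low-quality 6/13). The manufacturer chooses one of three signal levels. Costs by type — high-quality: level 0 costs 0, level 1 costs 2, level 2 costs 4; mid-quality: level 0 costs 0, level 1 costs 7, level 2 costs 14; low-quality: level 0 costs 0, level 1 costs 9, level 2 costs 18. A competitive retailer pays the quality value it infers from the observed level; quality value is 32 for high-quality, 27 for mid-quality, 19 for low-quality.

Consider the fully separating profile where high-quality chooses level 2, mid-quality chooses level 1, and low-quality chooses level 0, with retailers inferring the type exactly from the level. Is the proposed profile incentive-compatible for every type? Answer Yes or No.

Separating prices: level 2 → 32, level 1 → 27, level 0 → 19.
high-quality (assigned level 2): level 0: 19 − 0 = 19; level 1: 27 − 2 = 25; level 2: 32 − 4 = 28. high-quality stays.
mid-quality (assigned level 1): level 0: 19 − 0 = 19; level 1: 27 − 7 = 20; level 2: 32 − 14 = 18. mid-quality stays.
low-quality (assigned level 0): level 0: 19 − 0 = 19; level 1: 27 − 9 = 18; level 2: 32 − 18 = 14. low-quality stays.
Every type prefers its assigned level; separation holds.

Yes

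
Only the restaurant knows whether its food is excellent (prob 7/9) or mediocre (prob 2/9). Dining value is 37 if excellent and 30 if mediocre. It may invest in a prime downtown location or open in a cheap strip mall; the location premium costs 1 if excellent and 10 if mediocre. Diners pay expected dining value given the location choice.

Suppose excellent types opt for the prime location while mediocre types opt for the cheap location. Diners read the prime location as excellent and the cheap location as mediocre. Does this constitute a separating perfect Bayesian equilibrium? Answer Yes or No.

Yes

Under these beliefs, the prime location earns price premium 37 and the cheap location earns price premium 30.
excellent: the prime location nets 37 − 1 = 36; the cheap location nets 30. excellent prefers the prime location.
mediocre: the prime location nets 37 − 10 = 27; the cheap location nets 30. mediocre prefers the cheap location.
Neither type deviates, so the separating profile is an equilibrium.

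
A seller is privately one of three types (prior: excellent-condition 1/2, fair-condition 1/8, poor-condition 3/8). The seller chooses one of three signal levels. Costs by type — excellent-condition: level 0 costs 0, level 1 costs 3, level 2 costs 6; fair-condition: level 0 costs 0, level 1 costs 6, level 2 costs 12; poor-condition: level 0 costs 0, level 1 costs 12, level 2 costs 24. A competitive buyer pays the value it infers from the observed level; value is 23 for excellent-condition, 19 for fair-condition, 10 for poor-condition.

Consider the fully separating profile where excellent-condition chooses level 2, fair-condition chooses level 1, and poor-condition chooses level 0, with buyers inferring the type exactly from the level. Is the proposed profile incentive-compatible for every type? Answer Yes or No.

Yes

Separating prices: level 2 → 23, level 1 → 19, level 0 → 10.
excellent-condition (assigned level 2): level 0: 10 − 0 = 10; level 1: 19 − 3 = 16; level 2: 23 − 6 = 17. excellent-condition stays.
fair-condition (assigned level 1): level 0: 10 − 0 = 10; level 1: 19 − 6 = 13; level 2: 23 − 12 = 11. fair-condition stays.
poor-condition (assigned level 0): level 0: 10 − 0 = 10; level 1: 19 − 12 = 7; level 2: 23 − 24 = -1. poor-condition stays.
Every type prefers its assigned level; separation holds.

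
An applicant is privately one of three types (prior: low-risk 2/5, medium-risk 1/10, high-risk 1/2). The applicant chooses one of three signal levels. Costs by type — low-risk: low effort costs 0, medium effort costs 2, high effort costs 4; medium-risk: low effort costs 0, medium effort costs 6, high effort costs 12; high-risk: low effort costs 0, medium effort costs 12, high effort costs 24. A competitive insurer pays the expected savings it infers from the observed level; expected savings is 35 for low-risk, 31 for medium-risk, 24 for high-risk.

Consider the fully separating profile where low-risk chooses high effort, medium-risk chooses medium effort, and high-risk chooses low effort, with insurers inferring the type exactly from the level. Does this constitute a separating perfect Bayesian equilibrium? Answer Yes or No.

Separating rebates: high effort → 35, medium effort → 31, low effort → 24.
low-risk (assigned high effort): low effort: 24 − 0 = 24; medium effort: 31 − 2 = 29; high effort: 35 − 4 = 31. low-risk stays.
medium-risk (assigned medium effort): low effort: 24 − 0 = 24; medium effort: 31 − 6 = 25; high effort: 35 − 12 = 23. medium-risk stays.
high-risk (assigned low effort): low effort: 24 − 0 = 24; medium effort: 31 − 12 = 19; high effort: 35 − 24 = 11. high-risk stays.
Every type prefers its assigned level; separation holds.

Yes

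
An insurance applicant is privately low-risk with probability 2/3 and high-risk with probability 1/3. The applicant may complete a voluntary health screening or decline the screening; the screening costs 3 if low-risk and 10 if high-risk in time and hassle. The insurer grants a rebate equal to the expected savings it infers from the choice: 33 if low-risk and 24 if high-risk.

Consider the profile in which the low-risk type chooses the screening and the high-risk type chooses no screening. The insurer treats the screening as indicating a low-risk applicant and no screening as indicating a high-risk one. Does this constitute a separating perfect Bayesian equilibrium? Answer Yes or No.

Yes

Under these beliefs, the screening earns rebate 33 and no screening earns rebate 24.
low-risk: the screening nets 33 − 3 = 30; no screening nets 24. low-risk prefers the screening.
high-risk: the screening nets 33 − 10 = 23; no screening nets 24. high-risk prefers no screening.
Neither type deviates, so the separating profile is an equilibrium.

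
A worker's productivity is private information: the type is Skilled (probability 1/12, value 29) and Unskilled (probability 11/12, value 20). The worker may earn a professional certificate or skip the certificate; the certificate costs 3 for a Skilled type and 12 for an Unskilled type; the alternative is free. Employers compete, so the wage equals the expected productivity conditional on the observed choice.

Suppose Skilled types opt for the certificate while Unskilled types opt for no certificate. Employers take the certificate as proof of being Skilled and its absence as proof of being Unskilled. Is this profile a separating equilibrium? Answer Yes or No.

Yes

Under these beliefs, the certificate earns wage 29 and no certificate earns wage 20.
Skilled: the certificate nets 29 − 3 = 26; no certificate nets 20. Skilled prefers the certificate.
Unskilled: the certificate nets 29 − 12 = 17; no certificate nets 20. Unskilled prefers no certificate.
Neither type deviates, so the separating profile is an equilibrium.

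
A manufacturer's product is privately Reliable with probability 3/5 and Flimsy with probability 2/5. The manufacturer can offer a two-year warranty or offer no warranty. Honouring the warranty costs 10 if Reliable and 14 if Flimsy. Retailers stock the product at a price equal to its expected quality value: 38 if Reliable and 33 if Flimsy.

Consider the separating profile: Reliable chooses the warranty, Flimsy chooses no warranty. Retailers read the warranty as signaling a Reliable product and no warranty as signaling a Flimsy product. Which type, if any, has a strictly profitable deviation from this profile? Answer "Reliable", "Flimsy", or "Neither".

Reliable

The warranty pays 38; no warranty pays 33.
Reliable: assigned the warranty, nets 38 − 10 = 28; deviating to no warranty nets 33.
Flimsy: assigned no warranty, nets 33; deviating to the warranty nets 38 − 14 = 24.
The Reliable type gains 5 by deviating.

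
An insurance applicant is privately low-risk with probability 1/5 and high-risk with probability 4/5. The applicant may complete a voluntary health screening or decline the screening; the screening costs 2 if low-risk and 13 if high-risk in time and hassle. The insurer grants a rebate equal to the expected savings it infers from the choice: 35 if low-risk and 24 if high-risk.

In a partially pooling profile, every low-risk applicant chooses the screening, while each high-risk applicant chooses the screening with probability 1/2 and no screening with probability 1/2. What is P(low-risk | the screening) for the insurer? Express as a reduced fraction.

1/3

P(the screening) = (1/5)·1 + (4/5)·(1/2) = 3/5.
By Bayes' rule, P(low-risk | the screening) = (1/5) / (3/5) = 1/3.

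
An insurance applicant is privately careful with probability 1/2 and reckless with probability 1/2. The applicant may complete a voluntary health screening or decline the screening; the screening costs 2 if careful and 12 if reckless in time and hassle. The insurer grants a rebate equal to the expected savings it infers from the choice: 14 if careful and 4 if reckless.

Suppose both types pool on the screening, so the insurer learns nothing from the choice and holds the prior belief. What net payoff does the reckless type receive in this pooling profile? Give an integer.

Pooled rebate = 1/2·14 + 1/2·4 = 9.
reckless pays cost 12 for the screening, so net payoff = 9 − 12 = -3.

-3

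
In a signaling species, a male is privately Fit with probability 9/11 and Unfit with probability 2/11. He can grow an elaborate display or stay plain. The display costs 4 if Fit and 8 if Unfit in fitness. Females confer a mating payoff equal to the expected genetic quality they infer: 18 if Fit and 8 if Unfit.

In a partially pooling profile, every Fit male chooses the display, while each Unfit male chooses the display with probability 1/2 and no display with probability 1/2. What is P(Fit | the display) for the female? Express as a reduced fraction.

P(the display) = (9/11)·1 + (2/11)·(1/2) = 10/11.
By Bayes' rule, P(Fit | the display) = (9/11) / (10/11) = 9/10.

9/10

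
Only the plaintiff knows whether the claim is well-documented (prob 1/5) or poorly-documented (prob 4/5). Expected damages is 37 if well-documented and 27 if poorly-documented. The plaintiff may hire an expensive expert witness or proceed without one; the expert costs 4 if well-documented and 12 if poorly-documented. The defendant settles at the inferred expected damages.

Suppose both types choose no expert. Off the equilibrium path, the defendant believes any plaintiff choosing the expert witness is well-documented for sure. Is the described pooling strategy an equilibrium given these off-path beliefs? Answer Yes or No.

On path, the defendant holds the prior and pays 1/5·37 + 4/5·27 = 29. Off path (the expert witness), believing well-documented, it pays 37.
well-documented: no expert nets 29; the expert witness nets 37 − 4 = 33. well-documented would deviate.
poorly-documented: no expert nets 29; the expert witness nets 37 − 12 = 25. poorly-documented stays.
A type deviates, so pooling fails.

No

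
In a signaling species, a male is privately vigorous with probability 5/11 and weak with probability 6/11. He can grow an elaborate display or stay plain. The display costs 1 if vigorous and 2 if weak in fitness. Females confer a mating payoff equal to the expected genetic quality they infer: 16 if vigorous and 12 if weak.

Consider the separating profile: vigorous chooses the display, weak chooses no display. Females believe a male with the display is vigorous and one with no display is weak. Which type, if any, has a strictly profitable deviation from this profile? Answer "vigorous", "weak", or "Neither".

weak

The display pays 16; no display pays 12.
vigorous: assigned the display, nets 16 − 1 = 15; deviating to no display nets 12.
weak: assigned no display, nets 12; deviating to the display nets 16 − 2 = 14.
The weak type gains 2 by deviating.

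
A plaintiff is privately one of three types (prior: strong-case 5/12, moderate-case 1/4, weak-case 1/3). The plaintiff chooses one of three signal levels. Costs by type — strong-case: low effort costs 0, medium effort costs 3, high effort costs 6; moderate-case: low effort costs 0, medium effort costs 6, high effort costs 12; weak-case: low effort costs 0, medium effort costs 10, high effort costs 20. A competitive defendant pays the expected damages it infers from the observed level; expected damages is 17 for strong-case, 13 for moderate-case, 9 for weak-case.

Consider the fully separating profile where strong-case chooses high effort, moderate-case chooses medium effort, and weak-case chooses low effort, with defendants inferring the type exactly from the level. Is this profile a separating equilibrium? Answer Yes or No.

Separating settlements: high effort → 17, medium effort → 13, low effort → 9.
strong-case (assigned high effort): low effort: 9 − 0 = 9; medium effort: 13 − 3 = 10; high effort: 17 − 6 = 11. strong-case stays.
moderate-case (assigned medium effort): low effort: 9 − 0 = 9; medium effort: 13 − 6 = 7; high effort: 17 − 12 = 5. moderate-case prefers low effort.
weak-case (assigned low effort): low effort: 9 − 0 = 9; medium effort: 13 − 10 = 3; high effort: 17 − 20 = -3. weak-case stays.
At least one type deviates; the separating profile fails.

No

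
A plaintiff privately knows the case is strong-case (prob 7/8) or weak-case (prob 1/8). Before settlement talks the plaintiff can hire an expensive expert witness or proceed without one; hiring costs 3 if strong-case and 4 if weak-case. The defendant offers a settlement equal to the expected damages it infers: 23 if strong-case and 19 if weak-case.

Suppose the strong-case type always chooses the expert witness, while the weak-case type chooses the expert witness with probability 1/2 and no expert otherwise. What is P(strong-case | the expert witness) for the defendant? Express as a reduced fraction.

P(the expert witness) = (7/8)·1 + (1/8)·(1/2) = 15/16.
By Bayes' rule, P(strong-case | the expert witness) = (7/8) / (15/16) = 14/15.

14/15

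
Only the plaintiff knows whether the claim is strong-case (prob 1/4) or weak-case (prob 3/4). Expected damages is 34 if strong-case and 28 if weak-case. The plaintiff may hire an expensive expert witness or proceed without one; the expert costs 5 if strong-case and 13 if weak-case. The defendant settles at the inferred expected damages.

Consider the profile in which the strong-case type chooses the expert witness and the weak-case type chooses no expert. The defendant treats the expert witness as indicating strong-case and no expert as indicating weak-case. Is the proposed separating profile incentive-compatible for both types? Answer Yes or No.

Under these beliefs, the expert witness earns settlement 34 and no expert earns settlement 28.
strong-case: the expert witness nets 34 − 5 = 29; no expert nets 28. strong-case prefers the expert witness.
weak-case: the expert witness nets 34 − 13 = 21; no expert nets 28. weak-case prefers no expert.
Neither type deviates, so the separating profile is an equilibrium.

Yes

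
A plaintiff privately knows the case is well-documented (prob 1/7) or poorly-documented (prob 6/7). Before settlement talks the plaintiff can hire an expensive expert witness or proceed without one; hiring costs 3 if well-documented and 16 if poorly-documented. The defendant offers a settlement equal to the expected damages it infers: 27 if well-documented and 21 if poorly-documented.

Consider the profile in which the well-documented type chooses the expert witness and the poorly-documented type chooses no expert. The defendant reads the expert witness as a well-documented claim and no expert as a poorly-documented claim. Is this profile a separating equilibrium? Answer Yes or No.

Under these beliefs, the expert witness earns settlement 27 and no expert earns settlement 21.
well-documented: the expert witness nets 27 − 3 = 24; no expert nets 21. well-documented prefers the expert witness.
poorly-documented: the expert witness nets 27 − 16 = 11; no expert nets 21. poorly-documented prefers no expert.
Neither type deviates, so the separating profile is an equilibrium.

Yes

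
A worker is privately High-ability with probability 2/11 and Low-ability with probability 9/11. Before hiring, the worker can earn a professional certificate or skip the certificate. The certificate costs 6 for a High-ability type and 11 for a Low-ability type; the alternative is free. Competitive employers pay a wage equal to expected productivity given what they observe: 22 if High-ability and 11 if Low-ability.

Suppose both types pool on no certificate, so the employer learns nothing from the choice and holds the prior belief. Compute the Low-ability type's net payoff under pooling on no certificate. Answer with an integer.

13

Pooled wage = 2/11·22 + 9/11·11 = 13.
Low-ability pays no cost for no certificate, so net payoff = 13.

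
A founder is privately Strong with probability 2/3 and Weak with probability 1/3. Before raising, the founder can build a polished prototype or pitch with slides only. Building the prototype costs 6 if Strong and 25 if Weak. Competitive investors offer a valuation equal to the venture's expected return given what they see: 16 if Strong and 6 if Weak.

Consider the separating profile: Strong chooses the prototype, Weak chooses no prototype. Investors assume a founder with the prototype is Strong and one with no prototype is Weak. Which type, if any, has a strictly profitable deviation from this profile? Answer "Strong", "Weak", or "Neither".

Neither

The prototype pays 16; no prototype pays 6.
Strong: assigned the prototype, nets 16 − 6 = 10; deviating to no prototype nets 6.
Weak: assigned no prototype, nets 6; deviating to the prototype nets 16 − 25 = -9.
Both types strictly prefer their assigned action; no profitable deviation.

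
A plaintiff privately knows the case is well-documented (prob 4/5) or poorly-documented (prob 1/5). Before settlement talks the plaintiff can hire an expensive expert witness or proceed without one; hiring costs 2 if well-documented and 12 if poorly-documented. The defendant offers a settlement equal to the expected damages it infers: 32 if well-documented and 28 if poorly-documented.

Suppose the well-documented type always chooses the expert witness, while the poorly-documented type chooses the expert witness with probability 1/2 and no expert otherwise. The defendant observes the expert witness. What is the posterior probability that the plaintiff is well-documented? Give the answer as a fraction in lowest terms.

8/9

P(the expert witness) = (4/5)·1 + (1/5)·(1/2) = 9/10.
By Bayes' rule, P(well-documented | the expert witness) = (4/5) / (9/10) = 8/9.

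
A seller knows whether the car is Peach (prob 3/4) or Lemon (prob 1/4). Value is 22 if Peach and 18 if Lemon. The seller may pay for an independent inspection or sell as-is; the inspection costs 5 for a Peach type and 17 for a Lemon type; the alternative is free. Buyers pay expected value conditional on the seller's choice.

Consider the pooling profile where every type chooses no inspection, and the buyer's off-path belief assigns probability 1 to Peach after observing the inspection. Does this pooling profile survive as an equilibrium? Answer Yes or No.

Yes

On path, the buyer holds the prior and pays 3/4·22 + 1/4·18 = 21. Off path (the inspection), believing Peach, it pays 22.
Peach: no inspection nets 21; the inspection nets 22 − 5 = 17. Peach stays.
Lemon: no inspection nets 21; the inspection nets 22 − 17 = 5. Lemon stays.
No type deviates, so pooling is sustained.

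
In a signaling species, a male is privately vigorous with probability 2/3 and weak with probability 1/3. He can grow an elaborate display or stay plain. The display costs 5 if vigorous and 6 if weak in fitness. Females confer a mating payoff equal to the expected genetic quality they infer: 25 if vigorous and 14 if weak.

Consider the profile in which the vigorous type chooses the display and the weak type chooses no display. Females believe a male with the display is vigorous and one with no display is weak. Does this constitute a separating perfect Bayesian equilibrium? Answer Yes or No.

Under these beliefs, the display earns mating payoff 25 and no display earns mating payoff 14.
vigorous: the display nets 25 − 5 = 20; no display nets 14. vigorous prefers the display.
weak: the display nets 25 − 6 = 19; no display nets 14. weak would deviate to the display.
weak has a profitable deviation, so the profile is not an equilibrium.

No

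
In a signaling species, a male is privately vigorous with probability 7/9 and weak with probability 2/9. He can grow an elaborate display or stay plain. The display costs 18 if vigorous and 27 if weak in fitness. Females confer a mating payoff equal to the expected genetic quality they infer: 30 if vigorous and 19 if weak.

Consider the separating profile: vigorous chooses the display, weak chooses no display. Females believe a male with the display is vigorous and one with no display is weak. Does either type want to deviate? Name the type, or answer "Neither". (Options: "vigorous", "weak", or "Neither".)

vigorous

The display pays 30; no display pays 19.
vigorous: assigned the display, nets 30 − 18 = 12; deviating to no display nets 19.
weak: assigned no display, nets 19; deviating to the display nets 30 − 27 = 3.
The vigorous type gains 7 by deviating.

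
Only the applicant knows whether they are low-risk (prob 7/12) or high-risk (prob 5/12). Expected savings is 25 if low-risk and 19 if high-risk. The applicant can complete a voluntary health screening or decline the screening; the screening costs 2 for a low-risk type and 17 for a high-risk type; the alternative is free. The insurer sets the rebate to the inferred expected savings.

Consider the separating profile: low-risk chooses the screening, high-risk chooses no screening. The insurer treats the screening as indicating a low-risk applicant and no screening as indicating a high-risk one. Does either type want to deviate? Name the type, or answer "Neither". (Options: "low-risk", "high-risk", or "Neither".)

The screening pays 25; no screening pays 19.
low-risk: assigned the screening, nets 25 − 2 = 23; deviating to no screening nets 19.
high-risk: assigned no screening, nets 19; deviating to the screening nets 25 − 17 = 8.
Both types strictly prefer their assigned action; no profitable deviation.

Neither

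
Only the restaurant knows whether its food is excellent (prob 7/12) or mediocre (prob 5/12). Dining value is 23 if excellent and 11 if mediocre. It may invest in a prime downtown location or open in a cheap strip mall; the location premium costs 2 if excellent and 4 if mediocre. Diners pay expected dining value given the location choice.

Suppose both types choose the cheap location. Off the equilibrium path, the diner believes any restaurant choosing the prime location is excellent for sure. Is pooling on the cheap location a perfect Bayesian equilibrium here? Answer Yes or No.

No

On path, the diner holds the prior and pays 7/12·23 + 5/12·11 = 18. Off path (the prime location), believing excellent, it pays 23.
excellent: the cheap location nets 18; the prime location nets 23 − 2 = 21. excellent would deviate.
mediocre: the cheap location nets 18; the prime location nets 23 − 4 = 19. mediocre would deviate.
A type deviates, so pooling fails.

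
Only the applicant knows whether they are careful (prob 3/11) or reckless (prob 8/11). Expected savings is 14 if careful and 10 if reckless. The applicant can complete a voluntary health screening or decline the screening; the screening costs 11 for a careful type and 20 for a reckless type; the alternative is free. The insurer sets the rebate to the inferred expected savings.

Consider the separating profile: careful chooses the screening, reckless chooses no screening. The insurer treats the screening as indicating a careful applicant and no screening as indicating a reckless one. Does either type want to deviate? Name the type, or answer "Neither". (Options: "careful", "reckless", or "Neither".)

careful

The screening pays 14; no screening pays 10.
careful: assigned the screening, nets 14 − 11 = 3; deviating to no screening nets 10.
reckless: assigned no screening, nets 10; deviating to the screening nets 14 − 20 = -6.
The careful type gains 7 by deviating.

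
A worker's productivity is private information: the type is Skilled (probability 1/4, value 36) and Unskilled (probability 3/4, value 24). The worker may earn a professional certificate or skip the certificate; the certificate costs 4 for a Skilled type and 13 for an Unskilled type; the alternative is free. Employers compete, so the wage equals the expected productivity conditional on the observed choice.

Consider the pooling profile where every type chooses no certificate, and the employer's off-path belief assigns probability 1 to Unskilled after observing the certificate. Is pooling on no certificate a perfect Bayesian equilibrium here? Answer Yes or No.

On path, the employer holds the prior and pays 1/4·36 + 3/4·24 = 27. Off path (the certificate), believing Unskilled, it pays 24.
Skilled: no certificate nets 27; the certificate nets 24 − 4 = 20. Skilled stays.
Unskilled: no certificate nets 27; the certificate nets 24 − 13 = 11. Unskilled stays.
No type deviates, so pooling is sustained.

Yes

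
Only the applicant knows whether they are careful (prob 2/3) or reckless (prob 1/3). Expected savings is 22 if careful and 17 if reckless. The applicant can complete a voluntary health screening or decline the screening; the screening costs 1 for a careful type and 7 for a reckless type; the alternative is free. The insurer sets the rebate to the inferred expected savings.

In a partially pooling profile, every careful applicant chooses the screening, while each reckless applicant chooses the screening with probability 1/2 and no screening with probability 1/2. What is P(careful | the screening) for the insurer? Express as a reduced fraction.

P(the screening) = (2/3)·1 + (1/3)·(1/2) = 5/6.
By Bayes' rule, P(careful | the screening) = (2/3) / (5/6) = 4/5.

4/5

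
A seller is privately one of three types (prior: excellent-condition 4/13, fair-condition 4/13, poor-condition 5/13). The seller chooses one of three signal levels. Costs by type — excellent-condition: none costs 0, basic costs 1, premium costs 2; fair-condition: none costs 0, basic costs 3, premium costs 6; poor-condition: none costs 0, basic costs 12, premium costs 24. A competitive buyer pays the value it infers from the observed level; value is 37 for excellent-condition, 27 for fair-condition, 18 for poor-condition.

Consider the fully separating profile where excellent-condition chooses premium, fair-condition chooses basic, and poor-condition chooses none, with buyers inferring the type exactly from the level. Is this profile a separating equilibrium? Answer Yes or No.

No

Separating prices: premium → 37, basic → 27, none → 18.
excellent-condition (assigned premium): none: 18 − 0 = 18; basic: 27 − 1 = 26; premium: 37 − 2 = 35. excellent-condition stays.
fair-condition (assigned basic): none: 18 − 0 = 18; basic: 27 − 3 = 24; premium: 37 − 6 = 31. fair-condition prefers premium.
poor-condition (assigned none): none: 18 − 0 = 18; basic: 27 − 12 = 15; premium: 37 − 24 = 13. poor-condition stays.
At least one type deviates; the separating profile fails.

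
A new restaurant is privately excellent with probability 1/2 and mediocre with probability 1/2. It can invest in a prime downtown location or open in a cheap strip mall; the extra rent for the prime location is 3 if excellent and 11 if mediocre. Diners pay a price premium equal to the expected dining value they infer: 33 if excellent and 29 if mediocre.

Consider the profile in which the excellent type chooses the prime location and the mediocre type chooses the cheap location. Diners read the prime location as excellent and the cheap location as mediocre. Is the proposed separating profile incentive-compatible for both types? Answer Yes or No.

Under these beliefs, the prime location earns price premium 33 and the cheap location earns price premium 29.
excellent: the prime location nets 33 − 3 = 30; the cheap location nets 29. excellent prefers the prime location.
mediocre: the prime location nets 33 − 11 = 22; the cheap location nets 29. mediocre prefers the cheap location.
Neither type deviates, so the separating profile is an equilibrium.

Yes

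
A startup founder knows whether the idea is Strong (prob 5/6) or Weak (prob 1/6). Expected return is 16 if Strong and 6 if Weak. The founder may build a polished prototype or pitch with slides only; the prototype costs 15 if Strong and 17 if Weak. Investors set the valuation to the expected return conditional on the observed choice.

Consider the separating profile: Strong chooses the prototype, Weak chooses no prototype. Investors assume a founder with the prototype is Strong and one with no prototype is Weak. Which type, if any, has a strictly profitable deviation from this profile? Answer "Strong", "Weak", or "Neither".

The prototype pays 16; no prototype pays 6.
Strong: assigned the prototype, nets 16 − 15 = 1; deviating to no prototype nets 6.
Weak: assigned no prototype, nets 6; deviating to the prototype nets 16 − 17 = -1.
The Strong type gains 5 by deviating.

Strong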